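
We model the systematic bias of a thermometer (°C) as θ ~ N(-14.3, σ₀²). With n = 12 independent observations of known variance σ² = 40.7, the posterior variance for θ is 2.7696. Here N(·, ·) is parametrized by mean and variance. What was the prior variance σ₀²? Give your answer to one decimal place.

For the Normal–Normal model with known σ², precisions add: τ_n = τ₀ + n/σ².
So 1/σ₀² = 1/2.7696 − 12/40.7 = 0.361063 − 0.294840 = 0.066223.
Hence σ₀² = 1/0.066223 ≈ 15.1.

σ₀² = 15.1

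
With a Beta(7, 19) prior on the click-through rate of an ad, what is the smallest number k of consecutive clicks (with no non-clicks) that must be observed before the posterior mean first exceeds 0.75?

k = 51

After k clicks and 0 non-clicks the posterior is Beta(7+k, 19), with mean (7+k)/(7+19+k).
Set (7+k)/(26+k) > 0.75 and solve: k > (0.75·26 − 7)/(1 − 0.75) = 50.000.
The smallest integer exceeding 50.000 is 51, and checking k=51: (58)/(77) = 0.7532 > 0.75.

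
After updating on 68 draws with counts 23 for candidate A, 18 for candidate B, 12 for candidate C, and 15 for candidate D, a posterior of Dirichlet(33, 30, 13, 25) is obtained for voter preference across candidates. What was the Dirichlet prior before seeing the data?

Dirichlet(10, 12, 1, 10)

For a Dirichlet(α) prior with multinomial counts c, the posterior is Dirichlet(α + c) componentwise.
Subtract each count from the matching posterior parameter: 33−23=10, 30−18=12, 13−12=1, 25−15=10.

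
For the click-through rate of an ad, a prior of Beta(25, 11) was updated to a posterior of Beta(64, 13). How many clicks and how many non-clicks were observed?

39 clicks and 2 non-clicks

Beta is conjugate to the binomial likelihood: posterior = Beta(a+s, b+f).
Match parameters: s=64−25=39, f=13−11=2.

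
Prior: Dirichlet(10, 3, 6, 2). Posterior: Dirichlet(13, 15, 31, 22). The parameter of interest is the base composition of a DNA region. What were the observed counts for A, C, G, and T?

For a Dirichlet(α) prior with multinomial counts c, the posterior is Dirichlet(α + c) componentwise.
Counts are posterior − prior componentwise: 13−10=3, 15−3=12, 31−6=25, 22−2=20.

counts (3, 12, 25, 20)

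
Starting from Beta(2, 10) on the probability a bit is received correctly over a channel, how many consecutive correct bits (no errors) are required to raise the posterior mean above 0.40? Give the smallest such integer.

After k correct bits and 0 errors the posterior is Beta(2+k, 10), with mean (2+k)/(2+10+k).
Set (2+k)/(12+k) > 0.40 and solve: k > (0.40·12 − 2)/(1 − 0.40) = 4.667.
The smallest integer exceeding 4.667 is 5.

k = 5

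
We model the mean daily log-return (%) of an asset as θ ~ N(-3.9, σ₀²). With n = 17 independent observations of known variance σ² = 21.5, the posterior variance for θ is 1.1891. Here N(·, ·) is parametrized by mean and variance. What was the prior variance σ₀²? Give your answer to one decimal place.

σ₀² = 19.9

For the Normal–Normal model with known σ², precisions add: τ_n = τ₀ + n/σ².
So 1/σ₀² = 1/1.1891 − 17/21.5 = 0.840972 − 0.790698 = 0.050274.
Hence σ₀² = 1/0.050274 ≈ 19.9.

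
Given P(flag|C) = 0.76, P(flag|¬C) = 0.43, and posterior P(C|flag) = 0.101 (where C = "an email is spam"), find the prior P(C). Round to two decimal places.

In odds form, posterior odds = prior odds × likelihood ratio, so prior odds = posterior odds ÷ LR.
Posterior odds = 0.101/(1−0.101) = 0.1123. LR = 0.76/0.43 = 1.7674.
Prior odds = 0.1123/1.7674 = 0.0635, so P(C) = 0.0635/(1+0.0635) ≈ 0.06.

P(C) = 0.06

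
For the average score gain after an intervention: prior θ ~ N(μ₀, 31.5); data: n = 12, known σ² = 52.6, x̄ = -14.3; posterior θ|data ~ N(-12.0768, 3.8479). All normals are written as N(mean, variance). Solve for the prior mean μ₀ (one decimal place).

μ₀ = 3.9

With known observation variance, the Normal–Normal posterior has precision τ_n = τ₀ + n/σ² and mean μ_n = (τ₀μ₀ + (n/σ²)x̄)/τ_n.
Here τ₀ = 1/31.5 = 0.031746 and τ_data = 12/52.6 = 0.228137, so τ_n = 0.259883.
Rearranging for μ₀: μ₀ = (μ_n·τ_n − τ_data·x̄)/τ₀ = (-12.0768·0.259883 − 0.228137·-14.3) / 0.031746 = 0.123804/0.031746 ≈ 3.9.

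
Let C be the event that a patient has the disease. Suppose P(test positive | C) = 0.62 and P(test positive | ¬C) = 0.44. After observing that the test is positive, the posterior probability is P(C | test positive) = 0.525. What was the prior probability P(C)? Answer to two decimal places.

Bayes' rule in odds form gives O(C|E) = O(C)·[P(E|C)/P(E|¬C)], hence O(C) = O(C|E)/LR.
Posterior odds = 0.525/(1−0.525) = 1.1053. LR = 0.62/0.44 = 1.4091.
Prior odds = 1.1053/1.4091 = 0.7844, so P(C) = 0.7844/(1+0.7844) ≈ 0.44.

P(C) = 0.44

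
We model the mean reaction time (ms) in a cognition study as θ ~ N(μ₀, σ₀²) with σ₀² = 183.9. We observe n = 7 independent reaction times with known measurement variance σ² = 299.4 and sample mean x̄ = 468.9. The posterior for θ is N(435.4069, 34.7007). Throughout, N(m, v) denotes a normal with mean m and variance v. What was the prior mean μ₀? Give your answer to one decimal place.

The posterior mean is a precision-weighted average: μ_n = (τ₀μ₀ + τ_data·x̄)/(τ₀+τ_data), with τ₀=1/σ₀² and τ_data=n/σ².
Here τ₀ = 1/183.9 = 0.005438 and τ_data = 7/299.4 = 0.023380, so τ_n = 0.028818.
Rearranging for μ₀: μ₀ = (μ_n·τ_n − τ_data·x̄)/τ₀ = (435.4069·0.028818 − 0.023380·468.9) / 0.005438 = 1.584674/0.005438 ≈ 291.4.

μ₀ = 291.4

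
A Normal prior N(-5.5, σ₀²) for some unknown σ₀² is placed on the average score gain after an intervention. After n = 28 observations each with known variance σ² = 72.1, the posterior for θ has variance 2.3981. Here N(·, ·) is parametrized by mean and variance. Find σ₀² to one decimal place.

For the Normal–Normal model with known σ², precisions add: τ_n = τ₀ + n/σ².
So 1/σ₀² = 1/2.3981 − 28/72.1 = 0.416997 − 0.388350 = 0.028647.
Hence σ₀² = 1/0.028647 ≈ 34.9.

σ₀² = 34.9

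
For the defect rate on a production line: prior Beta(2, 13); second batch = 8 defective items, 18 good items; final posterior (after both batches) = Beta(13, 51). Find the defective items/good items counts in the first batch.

3 defective items and 20 good items

Sequential conjugate updates are equivalent to a single update on the pooled data, so total successes = posterior α − prior α and total failures = posterior β − prior β.
Total across both batches: 13−2=11 defective items, 51−13=38 good items.
Subtract the second batch: 11−8=3 defective items and 38−18=20 good items.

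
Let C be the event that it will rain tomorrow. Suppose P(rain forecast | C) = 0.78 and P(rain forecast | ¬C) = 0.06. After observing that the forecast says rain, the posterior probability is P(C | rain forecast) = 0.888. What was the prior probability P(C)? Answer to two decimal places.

P(C) = 0.38

Bayes' rule in odds form gives O(C|E) = O(C)·[P(E|C)/P(E|¬C)], hence O(C) = O(C|E)/LR.
Posterior odds = 0.888/(1−0.888) = 7.9286. LR = 0.78/0.06 = 13.0000.
Prior odds = 7.9286/13.0000 = 0.6099, so P(C) = 0.6099/(1+0.6099) ≈ 0.38.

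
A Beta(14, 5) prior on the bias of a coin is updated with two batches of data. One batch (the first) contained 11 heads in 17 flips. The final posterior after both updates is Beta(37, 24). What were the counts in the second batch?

12 heads and 13 tails

Because Beta–binomial updating is additive in the counts, the combined data contributed (α_post−α_prior, β_post−β_prior) successes and failures.
Total across both batches: 37−14=23 heads, 24−5=19 tails.
Subtract the first batch: 23−11=12 heads and 19−6=13 tails.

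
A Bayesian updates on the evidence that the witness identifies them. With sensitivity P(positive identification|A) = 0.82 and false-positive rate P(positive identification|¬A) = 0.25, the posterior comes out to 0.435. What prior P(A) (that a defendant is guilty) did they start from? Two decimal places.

P(A) = 0.19

In odds form, posterior odds = prior odds × likelihood ratio, so prior odds = posterior odds ÷ LR.
Posterior odds = 0.435/(1−0.435) = 0.7699. LR = 0.82/0.25 = 3.2800.
Prior odds = 0.7699/3.2800 = 0.2347, so P(A) = 0.2347/(1+0.2347) ≈ 0.19.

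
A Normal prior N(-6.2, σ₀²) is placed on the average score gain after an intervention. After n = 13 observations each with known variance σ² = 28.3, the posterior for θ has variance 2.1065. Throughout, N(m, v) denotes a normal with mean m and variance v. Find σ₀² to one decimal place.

σ₀² = 65.1

For the Normal–Normal model with known σ², precisions add: τ_n = τ₀ + n/σ².
So 1/σ₀² = 1/2.1065 − 13/28.3 = 0.474721 − 0.459364 = 0.015357.
Hence σ₀² = 1/0.015357 ≈ 65.1.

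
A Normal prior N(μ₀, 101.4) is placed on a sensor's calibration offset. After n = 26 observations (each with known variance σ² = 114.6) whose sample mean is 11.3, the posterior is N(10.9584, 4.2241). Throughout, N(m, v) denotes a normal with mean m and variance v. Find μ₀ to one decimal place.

μ₀ = 3.1

The posterior mean is a precision-weighted average: μ_n = (τ₀μ₀ + τ_data·x̄)/(τ₀+τ_data), with τ₀=1/σ₀² and τ_data=n/σ².
Here τ₀ = 1/101.4 = 0.009862 and τ_data = 26/114.6 = 0.226876, so τ_n = 0.236738.
Rearranging for μ₀: μ₀ = (μ_n·τ_n − τ_data·x̄)/τ₀ = (10.9584·0.236738 − 0.226876·11.3) / 0.009862 = 0.030571/0.009862 ≈ 3.1.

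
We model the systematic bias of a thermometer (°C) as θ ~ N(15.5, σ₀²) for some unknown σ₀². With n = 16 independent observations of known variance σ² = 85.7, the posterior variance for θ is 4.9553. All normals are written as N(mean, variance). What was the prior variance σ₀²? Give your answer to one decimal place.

Posterior precision equals prior precision plus data precision: 1/σ_n² = 1/σ₀² + n/σ².
So 1/σ₀² = 1/4.9553 − 16/85.7 = 0.201804 − 0.186698 = 0.015106.
Hence σ₀² = 1/0.015106 ≈ 66.2.

σ₀² = 66.2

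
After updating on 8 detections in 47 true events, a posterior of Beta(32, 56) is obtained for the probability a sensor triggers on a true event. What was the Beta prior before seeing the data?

Under Beta–binomial conjugacy the posterior parameters are (a+s, b+f).
Subtract the data counts: 32−8=24, 56−39=17.

Beta(24, 17)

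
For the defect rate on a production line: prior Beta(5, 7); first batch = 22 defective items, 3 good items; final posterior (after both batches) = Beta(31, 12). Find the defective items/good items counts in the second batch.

Sequential conjugate updates are equivalent to a single update on the pooled data, so total successes = posterior α − prior α and total failures = posterior β − prior β.
Total across both batches: 31−5=26 defective items, 12−7=5 good items.
Subtract the first batch: 26−22=4 defective items and 5−3=2 good items.

4 defective items and 2 good items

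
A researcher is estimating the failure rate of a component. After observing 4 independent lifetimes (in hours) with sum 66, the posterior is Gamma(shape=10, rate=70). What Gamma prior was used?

Gamma–exponential conjugacy: posterior shape = α + n, posterior rate = β + Σtᵢ.
So α = 10 − 4 = 6 and β = 70 − 66 = 4.

Gamma(shape=6, rate=4)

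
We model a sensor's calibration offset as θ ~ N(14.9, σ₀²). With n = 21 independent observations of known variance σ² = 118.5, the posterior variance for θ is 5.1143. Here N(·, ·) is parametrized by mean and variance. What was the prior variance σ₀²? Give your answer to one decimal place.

Posterior precision equals prior precision plus data precision: 1/σ_n² = 1/σ₀² + n/σ².
So 1/σ₀² = 1/5.1143 − 21/118.5 = 0.195530 − 0.177215 = 0.018315.
Hence σ₀² = 1/0.018315 ≈ 54.6.

σ₀² = 54.6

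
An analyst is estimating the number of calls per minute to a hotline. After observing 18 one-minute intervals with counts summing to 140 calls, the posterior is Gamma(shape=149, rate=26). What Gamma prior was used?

A Gamma(α, β) prior (rate parametrization) on a Poisson rate with n observations summing to S gives posterior Gamma(α+S, β+n).
So α = 149 − 140 = 9 and β = 26 − 18 = 8.

Gamma(shape=9, rate=8)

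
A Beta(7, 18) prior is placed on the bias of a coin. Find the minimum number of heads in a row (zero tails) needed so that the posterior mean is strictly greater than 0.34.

k = 3

After k heads and 0 tails the posterior is Beta(7+k, 18), with mean (7+k)/(7+18+k).
Set (7+k)/(25+k) > 0.34 and solve: k > (0.34·25 − 7)/(1 − 0.34) = 2.273.
The smallest integer exceeding 2.273 is 3, and checking k=3: (10)/(28) = 0.3571 > 0.34.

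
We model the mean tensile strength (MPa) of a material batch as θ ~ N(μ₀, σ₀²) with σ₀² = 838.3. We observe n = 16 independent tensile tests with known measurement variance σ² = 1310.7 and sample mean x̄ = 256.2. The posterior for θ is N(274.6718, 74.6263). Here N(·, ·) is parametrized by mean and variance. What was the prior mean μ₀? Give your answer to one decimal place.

μ₀ = 463.7

With known observation variance, the Normal–Normal posterior has precision τ_n = τ₀ + n/σ² and mean μ_n = (τ₀μ₀ + (n/σ²)x̄)/τ_n.
Here τ₀ = 1/838.3 = 0.001193 and τ_data = 16/1310.7 = 0.012207, so τ_n = 0.013400.
Rearranging for μ₀: μ₀ = (μ_n·τ_n − τ_data·x̄)/τ₀ = (274.6718·0.013400 − 0.012207·256.2) / 0.001193 = 0.553169/0.001193 ≈ 463.7.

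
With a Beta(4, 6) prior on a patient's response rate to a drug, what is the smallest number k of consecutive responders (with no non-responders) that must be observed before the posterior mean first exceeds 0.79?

After k responders and 0 non-responders the posterior is Beta(4+k, 6), with mean (4+k)/(4+6+k).
Set (4+k)/(10+k) > 0.79 and solve: k > (0.79·10 − 4)/(1 − 0.79) = 18.571.
The smallest integer exceeding 18.571 is 19, and checking k=19: (23)/(29) = 0.7931 > 0.79.

k = 19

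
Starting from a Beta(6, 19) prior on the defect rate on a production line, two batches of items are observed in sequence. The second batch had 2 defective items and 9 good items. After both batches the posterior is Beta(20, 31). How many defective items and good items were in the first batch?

Sequential conjugate updates are equivalent to a single update on the pooled data, so total successes = posterior α − prior α and total failures = posterior β − prior β.
Total across both batches: 20−6=14 defective items, 31−19=12 good items.
Subtract the second batch: 14−2=12 defective items and 12−9=3 good items.

12 defective items and 3 good items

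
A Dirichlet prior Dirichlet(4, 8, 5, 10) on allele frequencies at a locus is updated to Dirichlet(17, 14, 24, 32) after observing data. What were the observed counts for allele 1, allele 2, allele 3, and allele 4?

counts (13, 6, 19, 22)

For a Dirichlet(α) prior with multinomial counts c, the posterior is Dirichlet(α + c) componentwise.
Counts are posterior − prior componentwise: 17−4=13, 14−8=6, 24−5=19, 32−10=22.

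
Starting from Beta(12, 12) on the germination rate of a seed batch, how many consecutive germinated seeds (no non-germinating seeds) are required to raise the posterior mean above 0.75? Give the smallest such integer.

k = 25

After k germinated seeds and 0 non-germinating seeds the posterior is Beta(12+k, 12), with mean (12+k)/(12+12+k).
Set (12+k)/(24+k) > 0.75 and solve: k > (0.75·24 − 12)/(1 − 0.75) = 24.000.
The smallest integer exceeding 24.000 is 25, and checking k=25: (37)/(49) = 0.7551 > 0.75.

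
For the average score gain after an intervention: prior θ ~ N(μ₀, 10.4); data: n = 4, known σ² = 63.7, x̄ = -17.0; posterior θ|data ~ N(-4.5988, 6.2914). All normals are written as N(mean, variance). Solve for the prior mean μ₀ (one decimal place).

μ₀ = 3.5

The posterior mean is a precision-weighted average: μ_n = (τ₀μ₀ + τ_data·x̄)/(τ₀+τ_data), with τ₀=1/σ₀² and τ_data=n/σ².
Here τ₀ = 1/10.4 = 0.096154 and τ_data = 4/63.7 = 0.062794, so τ_n = 0.158948.
Rearranging for μ₀: μ₀ = (μ_n·τ_n − τ_data·x̄)/τ₀ = (-4.5988·0.158948 − 0.062794·-17.0) / 0.096154 = 0.336528/0.096154 ≈ 3.5.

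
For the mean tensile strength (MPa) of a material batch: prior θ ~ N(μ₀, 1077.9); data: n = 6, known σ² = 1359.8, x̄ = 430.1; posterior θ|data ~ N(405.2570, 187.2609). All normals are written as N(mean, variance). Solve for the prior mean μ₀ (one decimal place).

With known observation variance, the Normal–Normal posterior has precision τ_n = τ₀ + n/σ² and mean μ_n = (τ₀μ₀ + (n/σ²)x̄)/τ_n.
Here τ₀ = 1/1077.9 = 0.000928 and τ_data = 6/1359.8 = 0.004412, so τ_n = 0.005340.
Rearranging for μ₀: μ₀ = (μ_n·τ_n − τ_data·x̄)/τ₀ = (405.2570·0.005340 − 0.004412·430.1) / 0.000928 = 0.266471/0.000928 ≈ 287.1.

μ₀ = 287.1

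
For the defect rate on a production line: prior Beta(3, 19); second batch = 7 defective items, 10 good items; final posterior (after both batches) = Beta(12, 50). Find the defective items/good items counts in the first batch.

Because Beta–binomial updating is additive in the counts, the combined data contributed (α_post−α_prior, β_post−β_prior) successes and failures.
Total across both batches: 12−3=9 defective items, 50−19=31 good items.
Subtract the second batch: 9−7=2 defective items and 31−10=21 good items.

2 defective items and 21 good items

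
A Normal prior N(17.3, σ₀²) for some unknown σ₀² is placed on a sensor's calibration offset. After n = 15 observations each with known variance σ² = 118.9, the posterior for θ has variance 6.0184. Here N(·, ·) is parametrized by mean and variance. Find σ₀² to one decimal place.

σ₀² = 25.0

Posterior precision equals prior precision plus data precision: 1/σ_n² = 1/σ₀² + n/σ².
So 1/σ₀² = 1/6.0184 − 15/118.9 = 0.166157 − 0.126156 = 0.040001.
Hence σ₀² = 1/0.040001 ≈ 25.0.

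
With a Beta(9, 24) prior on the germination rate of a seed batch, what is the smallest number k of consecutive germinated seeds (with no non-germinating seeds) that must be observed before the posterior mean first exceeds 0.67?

After k germinated seeds and 0 non-germinating seeds the posterior is Beta(9+k, 24), with mean (9+k)/(9+24+k).
Set (9+k)/(33+k) > 0.67 and solve: k > (0.67·33 − 9)/(1 − 0.67) = 39.727.
The smallest integer exceeding 39.727 is 40.

k = 40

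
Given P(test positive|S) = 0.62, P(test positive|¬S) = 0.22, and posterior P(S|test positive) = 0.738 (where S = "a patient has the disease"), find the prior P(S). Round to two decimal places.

P(S) = 0.50

In odds form, posterior odds = prior odds × likelihood ratio, so prior odds = posterior odds ÷ LR.
Posterior odds = 0.738/(1−0.738) = 2.8168. LR = 0.62/0.22 = 2.8182.
Prior odds = 2.8168/2.8182 = 0.9995, so P(S) = 0.9995/(1+0.9995) ≈ 0.50.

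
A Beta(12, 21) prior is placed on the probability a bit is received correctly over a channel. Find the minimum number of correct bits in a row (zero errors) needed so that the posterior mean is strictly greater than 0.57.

k = 16

After k correct bits and 0 errors the posterior is Beta(12+k, 21), with mean (12+k)/(12+21+k).
Set (12+k)/(33+k) > 0.57 and solve: k > (0.57·33 − 12)/(1 − 0.57) = 15.837.
The smallest integer exceeding 15.837 is 16, and checking k=16: (28)/(49) = 0.5714 > 0.57.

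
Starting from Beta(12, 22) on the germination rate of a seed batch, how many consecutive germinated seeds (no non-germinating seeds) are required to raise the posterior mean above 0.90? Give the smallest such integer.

k = 187

After k germinated seeds and 0 non-germinating seeds the posterior is Beta(12+k, 22), with mean (12+k)/(12+22+k).
Set (12+k)/(34+k) > 0.90 and solve: k > (0.90·34 − 12)/(1 − 0.90) = 186.000.
The smallest integer exceeding 186.000 is 187, and checking k=187: (199)/(221) = 0.9005 > 0.90.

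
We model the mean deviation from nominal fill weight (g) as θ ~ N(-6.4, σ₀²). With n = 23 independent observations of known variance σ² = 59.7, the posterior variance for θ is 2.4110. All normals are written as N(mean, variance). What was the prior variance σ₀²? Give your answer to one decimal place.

σ₀² = 33.9

For the Normal–Normal model with known σ², precisions add: τ_n = τ₀ + n/σ².
So 1/σ₀² = 1/2.4110 − 23/59.7 = 0.414766 − 0.385260 = 0.029506.
Hence σ₀² = 1/0.029506 ≈ 33.9.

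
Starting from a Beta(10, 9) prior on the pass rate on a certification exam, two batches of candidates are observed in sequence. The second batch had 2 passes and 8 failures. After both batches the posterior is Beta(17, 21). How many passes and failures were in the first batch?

5 passes and 4 failures

Because Beta–binomial updating is additive in the counts, the combined data contributed (α_post−α_prior, β_post−β_prior) successes and failures.
Total across both batches: 17−10=7 passes, 21−9=12 failures.
Subtract the second batch: 7−2=5 passes and 12−8=4 failures.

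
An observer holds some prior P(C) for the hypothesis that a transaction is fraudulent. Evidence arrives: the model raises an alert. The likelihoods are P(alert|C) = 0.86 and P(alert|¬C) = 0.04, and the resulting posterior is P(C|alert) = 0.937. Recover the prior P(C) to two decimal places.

In odds form, posterior odds = prior odds × likelihood ratio, so prior odds = posterior odds ÷ LR.
Posterior odds = 0.937/(1−0.937) = 14.8730. LR = 0.86/0.04 = 21.5000.
Prior odds = 14.8730/21.5000 = 0.6918, so P(C) = 0.6918/(1+0.6918) ≈ 0.41.

P(C) = 0.41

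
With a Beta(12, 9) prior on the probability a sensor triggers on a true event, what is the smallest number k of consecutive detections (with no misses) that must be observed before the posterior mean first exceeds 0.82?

k = 30

After k detections and 0 misses the posterior is Beta(12+k, 9), with mean (12+k)/(12+9+k).
Set (12+k)/(21+k) > 0.82 and solve: k > (0.82·21 − 12)/(1 − 0.82) = 29.000.
The smallest integer exceeding 29.000 is 30, and checking k=30: (42)/(51) = 0.8235 > 0.82.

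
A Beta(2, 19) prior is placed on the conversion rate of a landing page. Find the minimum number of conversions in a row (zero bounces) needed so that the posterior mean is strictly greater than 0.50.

After k conversions and 0 bounces the posterior is Beta(2+k, 19), with mean (2+k)/(2+19+k).
Set (2+k)/(21+k) > 0.50 and solve: k > (0.50·21 − 2)/(1 − 0.50) = 17.000.
The smallest integer exceeding 17.000 is 18, and checking k=18: (20)/(39) = 0.5128 > 0.50.

k = 18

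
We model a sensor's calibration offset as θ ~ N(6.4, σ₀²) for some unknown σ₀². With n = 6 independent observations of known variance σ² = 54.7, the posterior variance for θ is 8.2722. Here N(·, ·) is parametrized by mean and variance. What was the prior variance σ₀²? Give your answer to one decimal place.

σ₀² = 89.3

Posterior precision equals prior precision plus data precision: 1/σ_n² = 1/σ₀² + n/σ².
So 1/σ₀² = 1/8.2722 − 6/54.7 = 0.120887 − 0.109689 = 0.011198.
Hence σ₀² = 1/0.011198 ≈ 89.3.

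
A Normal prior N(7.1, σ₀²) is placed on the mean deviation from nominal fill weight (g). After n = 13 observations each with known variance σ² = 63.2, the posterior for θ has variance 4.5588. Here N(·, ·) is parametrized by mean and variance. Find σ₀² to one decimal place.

Posterior precision equals prior precision plus data precision: 1/σ_n² = 1/σ₀² + n/σ².
So 1/σ₀² = 1/4.5588 − 13/63.2 = 0.219356 − 0.205696 = 0.013660.
Hence σ₀² = 1/0.013660 ≈ 73.2.

σ₀² = 73.2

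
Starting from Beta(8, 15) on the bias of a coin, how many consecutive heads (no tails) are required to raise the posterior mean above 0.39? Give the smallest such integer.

After k heads and 0 tails the posterior is Beta(8+k, 15), with mean (8+k)/(8+15+k).
Set (8+k)/(23+k) > 0.39 and solve: k > (0.39·23 − 8)/(1 − 0.39) = 1.590.
The smallest integer exceeding 1.590 is 2.

k = 2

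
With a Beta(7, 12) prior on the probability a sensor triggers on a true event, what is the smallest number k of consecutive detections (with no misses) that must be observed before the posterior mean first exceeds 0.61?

After k detections and 0 misses the posterior is Beta(7+k, 12), with mean (7+k)/(7+12+k).
Set (7+k)/(19+k) > 0.61 and solve: k > (0.61·19 − 7)/(1 − 0.61) = 11.769.
The smallest integer exceeding 11.769 is 12, and checking k=12: (19)/(31) = 0.6129 > 0.61.

k = 12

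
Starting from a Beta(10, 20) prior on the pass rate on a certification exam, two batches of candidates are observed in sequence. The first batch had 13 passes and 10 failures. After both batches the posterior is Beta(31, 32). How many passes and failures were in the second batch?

8 passes and 2 failures

Sequential conjugate updates are equivalent to a single update on the pooled data, so total successes = posterior α − prior α and total failures = posterior β − prior β.
Total across both batches: 31−10=21 passes, 32−20=12 failures.
Subtract the first batch: 21−13=8 passes and 12−10=2 failures.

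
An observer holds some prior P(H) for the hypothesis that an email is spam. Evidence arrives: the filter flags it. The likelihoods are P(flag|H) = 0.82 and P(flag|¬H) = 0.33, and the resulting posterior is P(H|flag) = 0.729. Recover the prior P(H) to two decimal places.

In odds form, posterior odds = prior odds × likelihood ratio, so prior odds = posterior odds ÷ LR.
Posterior odds = 0.729/(1−0.729) = 2.6900. LR = 0.82/0.33 = 2.4848.
Prior odds = 2.6900/2.4848 = 1.0826, so P(H) = 1.0826/(1+1.0826) ≈ 0.52.

P(H) = 0.52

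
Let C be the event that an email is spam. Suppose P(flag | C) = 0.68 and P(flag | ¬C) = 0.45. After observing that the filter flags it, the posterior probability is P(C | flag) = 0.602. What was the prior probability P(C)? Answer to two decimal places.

P(C) = 0.50

Bayes' rule in odds form gives O(C|E) = O(C)·[P(E|C)/P(E|¬C)], hence O(C) = O(C|E)/LR.
Posterior odds = 0.602/(1−0.602) = 1.5126. LR = 0.68/0.45 = 1.5111.
Prior odds = 1.5126/1.5111 = 1.0010, so P(C) = 1.0010/(1+1.0010) ≈ 0.50.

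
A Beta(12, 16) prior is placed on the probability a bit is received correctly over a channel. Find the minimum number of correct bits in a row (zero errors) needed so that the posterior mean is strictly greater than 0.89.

After k correct bits and 0 errors the posterior is Beta(12+k, 16), with mean (12+k)/(12+16+k).
Set (12+k)/(28+k) > 0.89 and solve: k > (0.89·28 − 12)/(1 − 0.89) = 117.455.
The smallest integer exceeding 117.455 is 118.

k = 118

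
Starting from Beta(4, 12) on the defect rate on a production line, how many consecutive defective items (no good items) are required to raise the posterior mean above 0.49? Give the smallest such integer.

k = 8

After k defective items and 0 good items the posterior is Beta(4+k, 12), with mean (4+k)/(4+12+k).
Set (4+k)/(16+k) > 0.49 and solve: k > (0.49·16 − 4)/(1 − 0.49) = 7.529.
The smallest integer exceeding 7.529 is 8.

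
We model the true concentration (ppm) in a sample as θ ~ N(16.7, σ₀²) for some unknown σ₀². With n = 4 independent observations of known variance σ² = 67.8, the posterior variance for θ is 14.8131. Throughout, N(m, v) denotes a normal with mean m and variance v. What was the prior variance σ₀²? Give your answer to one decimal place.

σ₀² = 117.5

For the Normal–Normal model with known σ², precisions add: τ_n = τ₀ + n/σ².
So 1/σ₀² = 1/14.8131 − 4/67.8 = 0.067508 − 0.058997 = 0.008511.
Hence σ₀² = 1/0.008511 ≈ 117.5.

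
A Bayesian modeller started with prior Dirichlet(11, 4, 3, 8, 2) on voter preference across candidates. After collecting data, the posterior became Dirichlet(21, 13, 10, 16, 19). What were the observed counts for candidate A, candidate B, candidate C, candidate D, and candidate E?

counts (10, 9, 7, 8, 17)

For a Dirichlet(α) prior with multinomial counts c, the posterior is Dirichlet(α + c) componentwise.
Counts are posterior − prior componentwise: 21−11=10, 13−4=9, 10−3=7, 16−8=8, 19−2=17.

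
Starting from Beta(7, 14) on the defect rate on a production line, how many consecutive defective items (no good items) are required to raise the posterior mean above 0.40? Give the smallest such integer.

After k defective items and 0 good items the posterior is Beta(7+k, 14), with mean (7+k)/(7+14+k).
Set (7+k)/(21+k) > 0.40 and solve: k > (0.40·21 − 7)/(1 − 0.40) = 2.333.
The smallest integer exceeding 2.333 is 3.

k = 3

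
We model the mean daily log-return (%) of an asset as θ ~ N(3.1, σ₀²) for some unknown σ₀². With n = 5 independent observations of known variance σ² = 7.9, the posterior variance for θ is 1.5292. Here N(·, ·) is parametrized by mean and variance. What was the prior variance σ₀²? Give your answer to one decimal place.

σ₀² = 47.6

For the Normal–Normal model with known σ², precisions add: τ_n = τ₀ + n/σ².
So 1/σ₀² = 1/1.5292 − 5/7.9 = 0.653937 − 0.632911 = 0.021026.
Hence σ₀² = 1/0.021026 ≈ 47.6.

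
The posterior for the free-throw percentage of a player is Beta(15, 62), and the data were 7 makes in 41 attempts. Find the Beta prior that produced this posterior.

Beta(8, 28)

Under Beta–binomial conjugacy the posterior parameters are (a+s, b+f).
Subtract the data counts: 15−7=8, 62−34=28.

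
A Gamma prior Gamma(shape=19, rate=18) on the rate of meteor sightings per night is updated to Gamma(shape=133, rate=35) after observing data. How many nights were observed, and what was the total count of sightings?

Gamma–Poisson conjugacy: posterior shape = α + Σxᵢ, posterior rate = β + n.
Matching: Σxᵢ = 133 − 19 = 114 and n = 35 − 18 = 17.

n = 17 nights with total 114 sightings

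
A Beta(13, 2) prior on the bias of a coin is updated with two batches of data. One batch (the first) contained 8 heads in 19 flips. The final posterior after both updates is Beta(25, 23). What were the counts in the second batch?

4 heads and 10 tails

Because Beta–binomial updating is additive in the counts, the combined data contributed (α_post−α_prior, β_post−β_prior) successes and failures.
Total across both batches: 25−13=12 heads, 23−2=21 tails.
Subtract the first batch: 12−8=4 heads and 21−11=10 tails.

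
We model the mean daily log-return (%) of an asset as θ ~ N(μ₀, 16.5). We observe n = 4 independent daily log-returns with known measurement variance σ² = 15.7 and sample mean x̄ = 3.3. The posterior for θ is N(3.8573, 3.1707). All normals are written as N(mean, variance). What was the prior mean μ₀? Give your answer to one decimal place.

With known observation variance, the Normal–Normal posterior has precision τ_n = τ₀ + n/σ² and mean μ_n = (τ₀μ₀ + (n/σ²)x̄)/τ_n.
Here τ₀ = 1/16.5 = 0.060606 and τ_data = 4/15.7 = 0.254777, so τ_n = 0.315383.
Rearranging for μ₀: μ₀ = (μ_n·τ_n − τ_data·x̄)/τ₀ = (3.8573·0.315383 − 0.254777·3.3) / 0.060606 = 0.375763/0.060606 ≈ 6.2.

μ₀ = 6.2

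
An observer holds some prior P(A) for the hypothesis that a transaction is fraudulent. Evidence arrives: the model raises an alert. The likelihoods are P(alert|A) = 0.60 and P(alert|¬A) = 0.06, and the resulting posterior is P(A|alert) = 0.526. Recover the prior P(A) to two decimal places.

Bayes' rule in odds form gives O(A|E) = O(A)·[P(E|A)/P(E|¬A)], hence O(A) = O(A|E)/LR.
Posterior odds = 0.526/(1−0.526) = 1.1097. LR = 0.60/0.06 = 10.0000.
Prior odds = 1.1097/10.0000 = 0.1110, so P(A) = 0.1110/(1+0.1110) ≈ 0.10.

P(A) = 0.10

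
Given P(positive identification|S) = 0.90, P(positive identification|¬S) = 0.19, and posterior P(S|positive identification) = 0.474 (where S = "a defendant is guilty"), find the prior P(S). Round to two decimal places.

In odds form, posterior odds = prior odds × likelihood ratio, so prior odds = posterior odds ÷ LR.
Posterior odds = 0.474/(1−0.474) = 0.9011. LR = 0.90/0.19 = 4.7368.
Prior odds = 0.9011/4.7368 = 0.1902, so P(S) = 0.1902/(1+0.1902) ≈ 0.16.

P(S) = 0.16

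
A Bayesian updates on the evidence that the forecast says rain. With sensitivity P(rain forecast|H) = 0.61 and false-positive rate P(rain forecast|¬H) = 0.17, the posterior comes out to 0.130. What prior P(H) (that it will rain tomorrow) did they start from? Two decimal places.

Bayes' rule in odds form gives O(H|E) = O(H)·[P(E|H)/P(E|¬H)], hence O(H) = O(H|E)/LR.
Posterior odds = 0.130/(1−0.130) = 0.1494. LR = 0.61/0.17 = 3.5882.
Prior odds = 0.1494/3.5882 = 0.0416, so P(H) = 0.0416/(1+0.0416) ≈ 0.04.

P(H) = 0.04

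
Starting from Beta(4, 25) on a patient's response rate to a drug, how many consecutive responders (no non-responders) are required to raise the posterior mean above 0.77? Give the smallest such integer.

k = 80

After k responders and 0 non-responders the posterior is Beta(4+k, 25), with mean (4+k)/(4+25+k).
Set (4+k)/(29+k) > 0.77 and solve: k > (0.77·29 − 4)/(1 − 0.77) = 79.696.
The smallest integer exceeding 79.696 is 80.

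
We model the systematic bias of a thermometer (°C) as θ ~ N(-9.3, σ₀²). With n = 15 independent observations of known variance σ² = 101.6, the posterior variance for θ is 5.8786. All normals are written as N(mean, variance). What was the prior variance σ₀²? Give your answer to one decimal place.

Posterior precision equals prior precision plus data precision: 1/σ_n² = 1/σ₀² + n/σ².
So 1/σ₀² = 1/5.8786 − 15/101.6 = 0.170109 − 0.147638 = 0.022471.
Hence σ₀² = 1/0.022471 ≈ 44.5.

σ₀² = 44.5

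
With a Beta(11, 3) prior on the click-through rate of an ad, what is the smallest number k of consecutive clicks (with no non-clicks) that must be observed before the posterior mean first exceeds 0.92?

k = 24

After k clicks and 0 non-clicks the posterior is Beta(11+k, 3), with mean (11+k)/(11+3+k).
Set (11+k)/(14+k) > 0.92 and solve: k > (0.92·14 − 11)/(1 − 0.92) = 23.500.
The smallest integer exceeding 23.500 is 24.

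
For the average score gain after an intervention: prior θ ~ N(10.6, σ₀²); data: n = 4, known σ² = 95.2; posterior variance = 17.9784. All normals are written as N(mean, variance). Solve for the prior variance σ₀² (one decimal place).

For the Normal–Normal model with known σ², precisions add: τ_n = τ₀ + n/σ².
So 1/σ₀² = 1/17.9784 − 4/95.2 = 0.055622 − 0.042017 = 0.013605.
Hence σ₀² = 1/0.013605 ≈ 73.5.

σ₀² = 73.5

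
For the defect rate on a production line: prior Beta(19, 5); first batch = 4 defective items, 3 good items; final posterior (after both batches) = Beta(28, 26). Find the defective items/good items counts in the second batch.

5 defective items and 18 good items

Sequential conjugate updates are equivalent to a single update on the pooled data, so total successes = posterior α − prior α and total failures = posterior β − prior β.
Total across both batches: 28−19=9 defective items, 26−5=21 good items.
Subtract the first batch: 9−4=5 defective items and 21−3=18 good items.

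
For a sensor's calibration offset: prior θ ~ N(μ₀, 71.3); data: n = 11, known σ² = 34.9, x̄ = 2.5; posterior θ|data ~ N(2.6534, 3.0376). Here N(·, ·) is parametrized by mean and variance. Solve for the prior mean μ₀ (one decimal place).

With known observation variance, the Normal–Normal posterior has precision τ_n = τ₀ + n/σ² and mean μ_n = (τ₀μ₀ + (n/σ²)x̄)/τ_n.
Here τ₀ = 1/71.3 = 0.014025 and τ_data = 11/34.9 = 0.315186, so τ_n = 0.329211.
Rearranging for μ₀: μ₀ = (μ_n·τ_n − τ_data·x̄)/τ₀ = (2.6534·0.329211 − 0.315186·2.5) / 0.014025 = 0.085563/0.014025 ≈ 6.1.

μ₀ = 6.1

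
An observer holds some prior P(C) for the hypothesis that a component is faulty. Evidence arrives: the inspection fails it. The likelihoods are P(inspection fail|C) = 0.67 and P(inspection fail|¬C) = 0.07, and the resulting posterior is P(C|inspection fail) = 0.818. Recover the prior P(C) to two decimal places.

P(C) = 0.32

In odds form, posterior odds = prior odds × likelihood ratio, so prior odds = posterior odds ÷ LR.
Posterior odds = 0.818/(1−0.818) = 4.4945. LR = 0.67/0.07 = 9.5714.
Prior odds = 4.4945/9.5714 = 0.4696, so P(C) = 0.4696/(1+0.4696) ≈ 0.32.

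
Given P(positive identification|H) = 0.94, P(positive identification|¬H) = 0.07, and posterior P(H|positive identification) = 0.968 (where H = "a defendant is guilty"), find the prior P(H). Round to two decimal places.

In odds form, posterior odds = prior odds × likelihood ratio, so prior odds = posterior odds ÷ LR.
Posterior odds = 0.968/(1−0.968) = 30.2500. LR = 0.94/0.07 = 13.4286.
Prior odds = 30.2500/13.4286 = 2.2527, so P(H) = 2.2527/(1+2.2527) ≈ 0.69.

P(H) = 0.69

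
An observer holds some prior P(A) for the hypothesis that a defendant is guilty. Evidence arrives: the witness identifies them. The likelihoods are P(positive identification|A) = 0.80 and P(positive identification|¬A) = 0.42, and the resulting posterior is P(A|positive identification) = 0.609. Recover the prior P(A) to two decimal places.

P(A) = 0.45

Bayes' rule in odds form gives O(A|E) = O(A)·[P(E|A)/P(E|¬A)], hence O(A) = O(A|E)/LR.
Posterior odds = 0.609/(1−0.609) = 1.5575. LR = 0.80/0.42 = 1.9048.
Prior odds = 1.5575/1.9048 = 0.8177, so P(A) = 0.8177/(1+0.8177) ≈ 0.45.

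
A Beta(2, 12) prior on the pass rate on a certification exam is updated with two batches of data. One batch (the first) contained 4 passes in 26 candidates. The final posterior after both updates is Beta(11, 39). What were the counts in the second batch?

5 passes and 5 failures

Sequential conjugate updates are equivalent to a single update on the pooled data, so total successes = posterior α − prior α and total failures = posterior β − prior β.
Total across both batches: 11−2=9 passes, 39−12=27 failures.
Subtract the first batch: 9−4=5 passes and 27−22=5 failures.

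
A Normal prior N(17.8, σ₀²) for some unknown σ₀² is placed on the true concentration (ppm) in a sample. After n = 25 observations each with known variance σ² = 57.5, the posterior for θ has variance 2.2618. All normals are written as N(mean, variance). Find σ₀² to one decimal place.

σ₀² = 136.2

Posterior precision equals prior precision plus data precision: 1/σ_n² = 1/σ₀² + n/σ².
So 1/σ₀² = 1/2.2618 − 25/57.5 = 0.442126 − 0.434783 = 0.007343.
Hence σ₀² = 1/0.007343 ≈ 136.2.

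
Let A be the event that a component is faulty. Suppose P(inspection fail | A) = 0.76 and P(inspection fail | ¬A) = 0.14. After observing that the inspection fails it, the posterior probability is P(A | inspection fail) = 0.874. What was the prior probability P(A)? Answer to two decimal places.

P(A) = 0.56

Bayes' rule in odds form gives O(A|E) = O(A)·[P(E|A)/P(E|¬A)], hence O(A) = O(A|E)/LR.
Posterior odds = 0.874/(1−0.874) = 6.9365. LR = 0.76/0.14 = 5.4286.
Prior odds = 6.9365/5.4286 = 1.2778, so P(A) = 1.2778/(1+1.2778) ≈ 0.56.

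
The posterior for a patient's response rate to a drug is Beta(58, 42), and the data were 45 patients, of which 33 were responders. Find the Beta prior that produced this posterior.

A Beta(α, β) prior with s successes and f failures in binomial data gives a Beta(α+s, β+f) posterior.
So α = 58 − 33 = 25 and β = 42 − 12 = 30.

Beta(25, 30)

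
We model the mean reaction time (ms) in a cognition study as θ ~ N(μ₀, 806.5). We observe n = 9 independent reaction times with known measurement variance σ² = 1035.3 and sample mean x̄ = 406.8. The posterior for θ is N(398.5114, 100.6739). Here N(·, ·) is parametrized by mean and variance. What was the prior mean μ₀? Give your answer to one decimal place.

With known observation variance, the Normal–Normal posterior has precision τ_n = τ₀ + n/σ² and mean μ_n = (τ₀μ₀ + (n/σ²)x̄)/τ_n.
Here τ₀ = 1/806.5 = 0.001240 and τ_data = 9/1035.3 = 0.008693, so τ_n = 0.009933.
Rearranging for μ₀: μ₀ = (μ_n·τ_n − τ_data·x̄)/τ₀ = (398.5114·0.009933 − 0.008693·406.8) / 0.001240 = 0.422101/0.001240 ≈ 340.4.

μ₀ = 340.4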